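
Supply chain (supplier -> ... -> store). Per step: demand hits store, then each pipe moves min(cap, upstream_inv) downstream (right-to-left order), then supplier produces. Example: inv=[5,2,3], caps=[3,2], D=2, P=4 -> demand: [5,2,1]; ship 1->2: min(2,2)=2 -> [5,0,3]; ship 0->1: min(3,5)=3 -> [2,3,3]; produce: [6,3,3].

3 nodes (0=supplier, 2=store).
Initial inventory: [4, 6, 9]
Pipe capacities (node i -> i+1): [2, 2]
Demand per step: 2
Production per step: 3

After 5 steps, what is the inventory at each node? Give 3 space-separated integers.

Step 1: demand=2,sold=2 ship[1->2]=2 ship[0->1]=2 prod=3 -> inv=[5 6 9]
Step 2: demand=2,sold=2 ship[1->2]=2 ship[0->1]=2 prod=3 -> inv=[6 6 9]
Step 3: demand=2,sold=2 ship[1->2]=2 ship[0->1]=2 prod=3 -> inv=[7 6 9]
Step 4: demand=2,sold=2 ship[1->2]=2 ship[0->1]=2 prod=3 -> inv=[8 6 9]
Step 5: demand=2,sold=2 ship[1->2]=2 ship[0->1]=2 prod=3 -> inv=[9 6 9]

9 6 9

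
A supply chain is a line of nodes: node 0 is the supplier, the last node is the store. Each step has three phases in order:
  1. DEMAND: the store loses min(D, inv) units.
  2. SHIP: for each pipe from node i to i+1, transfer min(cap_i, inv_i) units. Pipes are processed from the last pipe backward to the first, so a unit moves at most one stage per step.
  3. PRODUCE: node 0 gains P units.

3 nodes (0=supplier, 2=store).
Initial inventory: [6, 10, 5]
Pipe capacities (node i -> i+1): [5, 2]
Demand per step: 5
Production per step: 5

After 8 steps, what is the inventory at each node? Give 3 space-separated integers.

Step 1: demand=5,sold=5 ship[1->2]=2 ship[0->1]=5 prod=5 -> inv=[6 13 2]
Step 2: demand=5,sold=2 ship[1->2]=2 ship[0->1]=5 prod=5 -> inv=[6 16 2]
Step 3: demand=5,sold=2 ship[1->2]=2 ship[0->1]=5 prod=5 -> inv=[6 19 2]
Step 4: demand=5,sold=2 ship[1->2]=2 ship[0->1]=5 prod=5 -> inv=[6 22 2]
Step 5: demand=5,sold=2 ship[1->2]=2 ship[0->1]=5 prod=5 -> inv=[6 25 2]
Step 6: demand=5,sold=2 ship[1->2]=2 ship[0->1]=5 prod=5 -> inv=[6 28 2]
Step 7: demand=5,sold=2 ship[1->2]=2 ship[0->1]=5 prod=5 -> inv=[6 31 2]
Step 8: demand=5,sold=2 ship[1->2]=2 ship[0->1]=5 prod=5 -> inv=[6 34 2]

6 34 2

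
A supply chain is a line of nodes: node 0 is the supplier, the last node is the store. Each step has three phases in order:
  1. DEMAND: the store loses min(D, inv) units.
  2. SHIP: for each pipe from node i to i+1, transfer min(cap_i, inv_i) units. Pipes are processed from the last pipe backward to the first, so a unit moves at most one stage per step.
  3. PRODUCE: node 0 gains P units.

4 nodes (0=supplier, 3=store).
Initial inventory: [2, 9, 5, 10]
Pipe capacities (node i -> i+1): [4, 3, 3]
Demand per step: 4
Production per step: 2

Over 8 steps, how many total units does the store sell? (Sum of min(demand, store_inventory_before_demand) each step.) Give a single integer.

Step 1: sold=4 (running total=4) -> [2 8 5 9]
Step 2: sold=4 (running total=8) -> [2 7 5 8]
Step 3: sold=4 (running total=12) -> [2 6 5 7]
Step 4: sold=4 (running total=16) -> [2 5 5 6]
Step 5: sold=4 (running total=20) -> [2 4 5 5]
Step 6: sold=4 (running total=24) -> [2 3 5 4]
Step 7: sold=4 (running total=28) -> [2 2 5 3]
Step 8: sold=3 (running total=31) -> [2 2 4 3]

Answer: 31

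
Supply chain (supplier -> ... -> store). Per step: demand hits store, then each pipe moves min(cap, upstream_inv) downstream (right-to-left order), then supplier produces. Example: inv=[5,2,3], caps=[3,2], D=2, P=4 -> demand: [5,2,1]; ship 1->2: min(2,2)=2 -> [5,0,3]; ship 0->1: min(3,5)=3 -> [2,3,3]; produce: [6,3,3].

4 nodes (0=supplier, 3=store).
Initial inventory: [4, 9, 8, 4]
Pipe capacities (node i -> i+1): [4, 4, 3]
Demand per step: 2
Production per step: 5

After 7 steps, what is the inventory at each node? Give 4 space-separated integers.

Step 1: demand=2,sold=2 ship[2->3]=3 ship[1->2]=4 ship[0->1]=4 prod=5 -> inv=[5 9 9 5]
Step 2: demand=2,sold=2 ship[2->3]=3 ship[1->2]=4 ship[0->1]=4 prod=5 -> inv=[6 9 10 6]
Step 3: demand=2,sold=2 ship[2->3]=3 ship[1->2]=4 ship[0->1]=4 prod=5 -> inv=[7 9 11 7]
Step 4: demand=2,sold=2 ship[2->3]=3 ship[1->2]=4 ship[0->1]=4 prod=5 -> inv=[8 9 12 8]
Step 5: demand=2,sold=2 ship[2->3]=3 ship[1->2]=4 ship[0->1]=4 prod=5 -> inv=[9 9 13 9]
Step 6: demand=2,sold=2 ship[2->3]=3 ship[1->2]=4 ship[0->1]=4 prod=5 -> inv=[10 9 14 10]
Step 7: demand=2,sold=2 ship[2->3]=3 ship[1->2]=4 ship[0->1]=4 prod=5 -> inv=[11 9 15 11]

11 9 15 11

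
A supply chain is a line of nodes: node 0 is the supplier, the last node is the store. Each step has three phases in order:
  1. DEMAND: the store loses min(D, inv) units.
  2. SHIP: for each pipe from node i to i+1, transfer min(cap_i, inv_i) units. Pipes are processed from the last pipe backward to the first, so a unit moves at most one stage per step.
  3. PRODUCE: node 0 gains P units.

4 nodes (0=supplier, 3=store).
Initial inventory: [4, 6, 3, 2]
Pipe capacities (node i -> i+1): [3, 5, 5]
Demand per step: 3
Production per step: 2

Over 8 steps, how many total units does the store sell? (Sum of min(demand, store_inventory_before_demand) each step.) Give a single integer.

Answer: 23

Derivation:
Step 1: sold=2 (running total=2) -> [3 4 5 3]
Step 2: sold=3 (running total=5) -> [2 3 4 5]
Step 3: sold=3 (running total=8) -> [2 2 3 6]
Step 4: sold=3 (running total=11) -> [2 2 2 6]
Step 5: sold=3 (running total=14) -> [2 2 2 5]
Step 6: sold=3 (running total=17) -> [2 2 2 4]
Step 7: sold=3 (running total=20) -> [2 2 2 3]
Step 8: sold=3 (running total=23) -> [2 2 2 2]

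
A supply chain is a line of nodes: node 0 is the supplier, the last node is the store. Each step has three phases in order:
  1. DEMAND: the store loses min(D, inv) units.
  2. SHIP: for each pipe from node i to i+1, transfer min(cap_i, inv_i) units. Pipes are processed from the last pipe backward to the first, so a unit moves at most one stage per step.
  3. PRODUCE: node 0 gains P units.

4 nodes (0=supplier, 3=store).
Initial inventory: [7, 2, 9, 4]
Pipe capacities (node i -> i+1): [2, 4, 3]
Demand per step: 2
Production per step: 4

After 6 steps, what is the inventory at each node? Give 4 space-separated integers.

Step 1: demand=2,sold=2 ship[2->3]=3 ship[1->2]=2 ship[0->1]=2 prod=4 -> inv=[9 2 8 5]
Step 2: demand=2,sold=2 ship[2->3]=3 ship[1->2]=2 ship[0->1]=2 prod=4 -> inv=[11 2 7 6]
Step 3: demand=2,sold=2 ship[2->3]=3 ship[1->2]=2 ship[0->1]=2 prod=4 -> inv=[13 2 6 7]
Step 4: demand=2,sold=2 ship[2->3]=3 ship[1->2]=2 ship[0->1]=2 prod=4 -> inv=[15 2 5 8]
Step 5: demand=2,sold=2 ship[2->3]=3 ship[1->2]=2 ship[0->1]=2 prod=4 -> inv=[17 2 4 9]
Step 6: demand=2,sold=2 ship[2->3]=3 ship[1->2]=2 ship[0->1]=2 prod=4 -> inv=[19 2 3 10]

19 2 3 10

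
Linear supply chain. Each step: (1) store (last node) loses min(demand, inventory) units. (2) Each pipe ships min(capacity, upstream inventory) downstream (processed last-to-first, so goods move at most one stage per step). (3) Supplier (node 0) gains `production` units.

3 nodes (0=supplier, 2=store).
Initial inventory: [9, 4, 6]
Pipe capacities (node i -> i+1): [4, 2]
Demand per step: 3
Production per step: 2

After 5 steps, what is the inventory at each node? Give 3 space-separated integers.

Step 1: demand=3,sold=3 ship[1->2]=2 ship[0->1]=4 prod=2 -> inv=[7 6 5]
Step 2: demand=3,sold=3 ship[1->2]=2 ship[0->1]=4 prod=2 -> inv=[5 8 4]
Step 3: demand=3,sold=3 ship[1->2]=2 ship[0->1]=4 prod=2 -> inv=[3 10 3]
Step 4: demand=3,sold=3 ship[1->2]=2 ship[0->1]=3 prod=2 -> inv=[2 11 2]
Step 5: demand=3,sold=2 ship[1->2]=2 ship[0->1]=2 prod=2 -> inv=[2 11 2]

2 11 2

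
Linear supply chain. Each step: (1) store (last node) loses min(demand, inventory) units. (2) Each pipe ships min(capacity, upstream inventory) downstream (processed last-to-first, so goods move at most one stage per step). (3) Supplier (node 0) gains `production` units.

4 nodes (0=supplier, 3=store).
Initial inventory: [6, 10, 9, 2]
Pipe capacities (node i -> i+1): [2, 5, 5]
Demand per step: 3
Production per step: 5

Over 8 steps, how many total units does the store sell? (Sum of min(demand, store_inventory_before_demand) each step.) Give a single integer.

Step 1: sold=2 (running total=2) -> [9 7 9 5]
Step 2: sold=3 (running total=5) -> [12 4 9 7]
Step 3: sold=3 (running total=8) -> [15 2 8 9]
Step 4: sold=3 (running total=11) -> [18 2 5 11]
Step 5: sold=3 (running total=14) -> [21 2 2 13]
Step 6: sold=3 (running total=17) -> [24 2 2 12]
Step 7: sold=3 (running total=20) -> [27 2 2 11]
Step 8: sold=3 (running total=23) -> [30 2 2 10]

Answer: 23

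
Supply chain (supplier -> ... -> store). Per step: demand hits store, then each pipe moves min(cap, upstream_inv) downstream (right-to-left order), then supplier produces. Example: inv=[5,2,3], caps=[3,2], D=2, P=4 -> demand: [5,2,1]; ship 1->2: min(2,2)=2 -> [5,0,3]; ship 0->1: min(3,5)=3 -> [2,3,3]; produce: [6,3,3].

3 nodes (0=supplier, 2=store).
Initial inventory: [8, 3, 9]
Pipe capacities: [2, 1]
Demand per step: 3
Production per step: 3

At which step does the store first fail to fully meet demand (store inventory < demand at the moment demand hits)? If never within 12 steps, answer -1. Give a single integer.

Step 1: demand=3,sold=3 ship[1->2]=1 ship[0->1]=2 prod=3 -> [9 4 7]
Step 2: demand=3,sold=3 ship[1->2]=1 ship[0->1]=2 prod=3 -> [10 5 5]
Step 3: demand=3,sold=3 ship[1->2]=1 ship[0->1]=2 prod=3 -> [11 6 3]
Step 4: demand=3,sold=3 ship[1->2]=1 ship[0->1]=2 prod=3 -> [12 7 1]
Step 5: demand=3,sold=1 ship[1->2]=1 ship[0->1]=2 prod=3 -> [13 8 1]
Step 6: demand=3,sold=1 ship[1->2]=1 ship[0->1]=2 prod=3 -> [14 9 1]
Step 7: demand=3,sold=1 ship[1->2]=1 ship[0->1]=2 prod=3 -> [15 10 1]
Step 8: demand=3,sold=1 ship[1->2]=1 ship[0->1]=2 prod=3 -> [16 11 1]
Step 9: demand=3,sold=1 ship[1->2]=1 ship[0->1]=2 prod=3 -> [17 12 1]
Step 10: demand=3,sold=1 ship[1->2]=1 ship[0->1]=2 prod=3 -> [18 13 1]
Step 11: demand=3,sold=1 ship[1->2]=1 ship[0->1]=2 prod=3 -> [19 14 1]
Step 12: demand=3,sold=1 ship[1->2]=1 ship[0->1]=2 prod=3 -> [20 15 1]
First stockout at step 5

5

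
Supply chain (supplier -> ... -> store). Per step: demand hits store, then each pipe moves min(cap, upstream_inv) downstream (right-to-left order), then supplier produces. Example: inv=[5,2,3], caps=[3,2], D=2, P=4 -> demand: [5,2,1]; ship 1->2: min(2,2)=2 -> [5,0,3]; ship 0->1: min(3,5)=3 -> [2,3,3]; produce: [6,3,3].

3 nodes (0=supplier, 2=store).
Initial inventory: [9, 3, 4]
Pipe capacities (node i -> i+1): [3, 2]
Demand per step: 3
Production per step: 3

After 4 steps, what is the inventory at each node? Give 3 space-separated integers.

Step 1: demand=3,sold=3 ship[1->2]=2 ship[0->1]=3 prod=3 -> inv=[9 4 3]
Step 2: demand=3,sold=3 ship[1->2]=2 ship[0->1]=3 prod=3 -> inv=[9 5 2]
Step 3: demand=3,sold=2 ship[1->2]=2 ship[0->1]=3 prod=3 -> inv=[9 6 2]
Step 4: demand=3,sold=2 ship[1->2]=2 ship[0->1]=3 prod=3 -> inv=[9 7 2]

9 7 2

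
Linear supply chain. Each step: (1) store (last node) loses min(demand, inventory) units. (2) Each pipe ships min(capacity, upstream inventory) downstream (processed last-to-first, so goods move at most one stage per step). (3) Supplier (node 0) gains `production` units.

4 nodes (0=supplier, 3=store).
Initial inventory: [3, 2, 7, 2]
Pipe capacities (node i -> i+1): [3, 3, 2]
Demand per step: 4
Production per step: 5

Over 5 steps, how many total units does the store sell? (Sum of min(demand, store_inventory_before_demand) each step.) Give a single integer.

Step 1: sold=2 (running total=2) -> [5 3 7 2]
Step 2: sold=2 (running total=4) -> [7 3 8 2]
Step 3: sold=2 (running total=6) -> [9 3 9 2]
Step 4: sold=2 (running total=8) -> [11 3 10 2]
Step 5: sold=2 (running total=10) -> [13 3 11 2]

Answer: 10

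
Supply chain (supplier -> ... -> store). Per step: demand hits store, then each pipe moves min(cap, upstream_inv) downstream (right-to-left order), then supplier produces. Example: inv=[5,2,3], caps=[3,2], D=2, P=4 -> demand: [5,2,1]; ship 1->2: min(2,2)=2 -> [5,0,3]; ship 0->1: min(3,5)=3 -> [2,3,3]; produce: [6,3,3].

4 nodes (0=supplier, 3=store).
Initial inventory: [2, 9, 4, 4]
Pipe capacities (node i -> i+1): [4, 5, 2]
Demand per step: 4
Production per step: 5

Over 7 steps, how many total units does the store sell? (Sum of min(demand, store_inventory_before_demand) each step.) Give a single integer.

Step 1: sold=4 (running total=4) -> [5 6 7 2]
Step 2: sold=2 (running total=6) -> [6 5 10 2]
Step 3: sold=2 (running total=8) -> [7 4 13 2]
Step 4: sold=2 (running total=10) -> [8 4 15 2]
Step 5: sold=2 (running total=12) -> [9 4 17 2]
Step 6: sold=2 (running total=14) -> [10 4 19 2]
Step 7: sold=2 (running total=16) -> [11 4 21 2]

Answer: 16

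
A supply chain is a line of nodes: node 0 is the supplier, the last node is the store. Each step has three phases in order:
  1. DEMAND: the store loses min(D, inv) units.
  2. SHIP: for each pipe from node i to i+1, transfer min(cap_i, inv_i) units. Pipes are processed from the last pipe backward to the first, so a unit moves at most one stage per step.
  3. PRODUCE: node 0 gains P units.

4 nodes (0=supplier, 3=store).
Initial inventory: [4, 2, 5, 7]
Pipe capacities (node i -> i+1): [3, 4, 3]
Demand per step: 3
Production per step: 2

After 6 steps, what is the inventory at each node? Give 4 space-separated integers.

Step 1: demand=3,sold=3 ship[2->3]=3 ship[1->2]=2 ship[0->1]=3 prod=2 -> inv=[3 3 4 7]
Step 2: demand=3,sold=3 ship[2->3]=3 ship[1->2]=3 ship[0->1]=3 prod=2 -> inv=[2 3 4 7]
Step 3: demand=3,sold=3 ship[2->3]=3 ship[1->2]=3 ship[0->1]=2 prod=2 -> inv=[2 2 4 7]
Step 4: demand=3,sold=3 ship[2->3]=3 ship[1->2]=2 ship[0->1]=2 prod=2 -> inv=[2 2 3 7]
Step 5: demand=3,sold=3 ship[2->3]=3 ship[1->2]=2 ship[0->1]=2 prod=2 -> inv=[2 2 2 7]
Step 6: demand=3,sold=3 ship[2->3]=2 ship[1->2]=2 ship[0->1]=2 prod=2 -> inv=[2 2 2 6]

2 2 2 6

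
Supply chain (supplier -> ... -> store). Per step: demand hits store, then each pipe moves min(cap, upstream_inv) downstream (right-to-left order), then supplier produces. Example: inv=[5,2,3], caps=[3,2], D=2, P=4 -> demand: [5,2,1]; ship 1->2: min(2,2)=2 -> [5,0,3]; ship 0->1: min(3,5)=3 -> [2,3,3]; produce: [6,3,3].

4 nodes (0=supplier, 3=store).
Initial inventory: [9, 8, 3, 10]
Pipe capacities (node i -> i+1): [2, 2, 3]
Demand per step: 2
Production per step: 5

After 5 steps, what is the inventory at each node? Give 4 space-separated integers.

Step 1: demand=2,sold=2 ship[2->3]=3 ship[1->2]=2 ship[0->1]=2 prod=5 -> inv=[12 8 2 11]
Step 2: demand=2,sold=2 ship[2->3]=2 ship[1->2]=2 ship[0->1]=2 prod=5 -> inv=[15 8 2 11]
Step 3: demand=2,sold=2 ship[2->3]=2 ship[1->2]=2 ship[0->1]=2 prod=5 -> inv=[18 8 2 11]
Step 4: demand=2,sold=2 ship[2->3]=2 ship[1->2]=2 ship[0->1]=2 prod=5 -> inv=[21 8 2 11]
Step 5: demand=2,sold=2 ship[2->3]=2 ship[1->2]=2 ship[0->1]=2 prod=5 -> inv=[24 8 2 11]

24 8 2 11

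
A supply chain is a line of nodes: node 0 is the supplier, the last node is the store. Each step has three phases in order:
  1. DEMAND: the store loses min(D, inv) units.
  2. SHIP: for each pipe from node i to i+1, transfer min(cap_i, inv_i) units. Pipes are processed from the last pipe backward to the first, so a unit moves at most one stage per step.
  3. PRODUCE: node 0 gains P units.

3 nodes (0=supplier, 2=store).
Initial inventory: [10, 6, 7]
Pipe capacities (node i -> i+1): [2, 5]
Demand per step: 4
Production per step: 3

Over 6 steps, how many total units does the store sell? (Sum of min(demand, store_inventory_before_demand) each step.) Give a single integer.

Answer: 21

Derivation:
Step 1: sold=4 (running total=4) -> [11 3 8]
Step 2: sold=4 (running total=8) -> [12 2 7]
Step 3: sold=4 (running total=12) -> [13 2 5]
Step 4: sold=4 (running total=16) -> [14 2 3]
Step 5: sold=3 (running total=19) -> [15 2 2]
Step 6: sold=2 (running total=21) -> [16 2 2]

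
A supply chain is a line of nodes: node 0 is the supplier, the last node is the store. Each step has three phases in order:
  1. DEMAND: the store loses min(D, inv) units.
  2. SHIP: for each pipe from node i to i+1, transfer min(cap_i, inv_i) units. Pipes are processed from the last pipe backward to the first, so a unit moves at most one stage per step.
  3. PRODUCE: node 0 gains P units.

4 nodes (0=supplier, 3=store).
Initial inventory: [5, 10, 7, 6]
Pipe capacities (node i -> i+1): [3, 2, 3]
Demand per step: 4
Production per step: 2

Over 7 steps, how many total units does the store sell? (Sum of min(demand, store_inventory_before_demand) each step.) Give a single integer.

Answer: 23

Derivation:
Step 1: sold=4 (running total=4) -> [4 11 6 5]
Step 2: sold=4 (running total=8) -> [3 12 5 4]
Step 3: sold=4 (running total=12) -> [2 13 4 3]
Step 4: sold=3 (running total=15) -> [2 13 3 3]
Step 5: sold=3 (running total=18) -> [2 13 2 3]
Step 6: sold=3 (running total=21) -> [2 13 2 2]
Step 7: sold=2 (running total=23) -> [2 13 2 2]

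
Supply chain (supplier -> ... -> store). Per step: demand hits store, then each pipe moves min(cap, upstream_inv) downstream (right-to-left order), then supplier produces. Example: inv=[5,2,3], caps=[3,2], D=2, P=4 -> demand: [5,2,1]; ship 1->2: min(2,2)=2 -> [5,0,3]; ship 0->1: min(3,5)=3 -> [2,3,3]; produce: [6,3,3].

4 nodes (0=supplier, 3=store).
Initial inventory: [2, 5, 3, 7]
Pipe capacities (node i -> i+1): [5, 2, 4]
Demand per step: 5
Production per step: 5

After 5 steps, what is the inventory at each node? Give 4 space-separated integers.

Step 1: demand=5,sold=5 ship[2->3]=3 ship[1->2]=2 ship[0->1]=2 prod=5 -> inv=[5 5 2 5]
Step 2: demand=5,sold=5 ship[2->3]=2 ship[1->2]=2 ship[0->1]=5 prod=5 -> inv=[5 8 2 2]
Step 3: demand=5,sold=2 ship[2->3]=2 ship[1->2]=2 ship[0->1]=5 prod=5 -> inv=[5 11 2 2]
Step 4: demand=5,sold=2 ship[2->3]=2 ship[1->2]=2 ship[0->1]=5 prod=5 -> inv=[5 14 2 2]
Step 5: demand=5,sold=2 ship[2->3]=2 ship[1->2]=2 ship[0->1]=5 prod=5 -> inv=[5 17 2 2]

5 17 2 2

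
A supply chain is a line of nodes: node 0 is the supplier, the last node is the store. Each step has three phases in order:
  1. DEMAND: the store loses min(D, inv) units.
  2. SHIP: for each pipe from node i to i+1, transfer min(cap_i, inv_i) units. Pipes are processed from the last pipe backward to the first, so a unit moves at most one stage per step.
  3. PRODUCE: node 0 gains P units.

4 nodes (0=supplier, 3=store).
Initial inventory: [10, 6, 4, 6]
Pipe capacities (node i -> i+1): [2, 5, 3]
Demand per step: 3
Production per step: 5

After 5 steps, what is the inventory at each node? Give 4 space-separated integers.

Step 1: demand=3,sold=3 ship[2->3]=3 ship[1->2]=5 ship[0->1]=2 prod=5 -> inv=[13 3 6 6]
Step 2: demand=3,sold=3 ship[2->3]=3 ship[1->2]=3 ship[0->1]=2 prod=5 -> inv=[16 2 6 6]
Step 3: demand=3,sold=3 ship[2->3]=3 ship[1->2]=2 ship[0->1]=2 prod=5 -> inv=[19 2 5 6]
Step 4: demand=3,sold=3 ship[2->3]=3 ship[1->2]=2 ship[0->1]=2 prod=5 -> inv=[22 2 4 6]
Step 5: demand=3,sold=3 ship[2->3]=3 ship[1->2]=2 ship[0->1]=2 prod=5 -> inv=[25 2 3 6]

25 2 3 6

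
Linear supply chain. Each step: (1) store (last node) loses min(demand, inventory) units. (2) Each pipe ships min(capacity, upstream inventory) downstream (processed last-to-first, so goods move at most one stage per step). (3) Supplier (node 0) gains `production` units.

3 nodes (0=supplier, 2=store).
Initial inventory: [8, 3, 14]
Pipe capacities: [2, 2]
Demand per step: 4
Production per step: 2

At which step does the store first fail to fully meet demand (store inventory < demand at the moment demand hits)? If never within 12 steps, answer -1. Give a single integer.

Step 1: demand=4,sold=4 ship[1->2]=2 ship[0->1]=2 prod=2 -> [8 3 12]
Step 2: demand=4,sold=4 ship[1->2]=2 ship[0->1]=2 prod=2 -> [8 3 10]
Step 3: demand=4,sold=4 ship[1->2]=2 ship[0->1]=2 prod=2 -> [8 3 8]
Step 4: demand=4,sold=4 ship[1->2]=2 ship[0->1]=2 prod=2 -> [8 3 6]
Step 5: demand=4,sold=4 ship[1->2]=2 ship[0->1]=2 prod=2 -> [8 3 4]
Step 6: demand=4,sold=4 ship[1->2]=2 ship[0->1]=2 prod=2 -> [8 3 2]
Step 7: demand=4,sold=2 ship[1->2]=2 ship[0->1]=2 prod=2 -> [8 3 2]
Step 8: demand=4,sold=2 ship[1->2]=2 ship[0->1]=2 prod=2 -> [8 3 2]
Step 9: demand=4,sold=2 ship[1->2]=2 ship[0->1]=2 prod=2 -> [8 3 2]
Step 10: demand=4,sold=2 ship[1->2]=2 ship[0->1]=2 prod=2 -> [8 3 2]
Step 11: demand=4,sold=2 ship[1->2]=2 ship[0->1]=2 prod=2 -> [8 3 2]
Step 12: demand=4,sold=2 ship[1->2]=2 ship[0->1]=2 prod=2 -> [8 3 2]
First stockout at step 7

7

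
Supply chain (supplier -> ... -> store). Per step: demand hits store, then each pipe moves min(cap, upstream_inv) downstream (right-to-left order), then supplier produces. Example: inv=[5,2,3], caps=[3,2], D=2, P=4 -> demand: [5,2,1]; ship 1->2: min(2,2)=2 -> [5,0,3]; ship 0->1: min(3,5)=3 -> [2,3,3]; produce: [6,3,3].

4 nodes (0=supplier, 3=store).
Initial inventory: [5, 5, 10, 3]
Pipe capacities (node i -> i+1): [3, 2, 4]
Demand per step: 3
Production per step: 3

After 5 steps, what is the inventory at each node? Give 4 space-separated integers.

Step 1: demand=3,sold=3 ship[2->3]=4 ship[1->2]=2 ship[0->1]=3 prod=3 -> inv=[5 6 8 4]
Step 2: demand=3,sold=3 ship[2->3]=4 ship[1->2]=2 ship[0->1]=3 prod=3 -> inv=[5 7 6 5]
Step 3: demand=3,sold=3 ship[2->3]=4 ship[1->2]=2 ship[0->1]=3 prod=3 -> inv=[5 8 4 6]
Step 4: demand=3,sold=3 ship[2->3]=4 ship[1->2]=2 ship[0->1]=3 prod=3 -> inv=[5 9 2 7]
Step 5: demand=3,sold=3 ship[2->3]=2 ship[1->2]=2 ship[0->1]=3 prod=3 -> inv=[5 10 2 6]

5 10 2 6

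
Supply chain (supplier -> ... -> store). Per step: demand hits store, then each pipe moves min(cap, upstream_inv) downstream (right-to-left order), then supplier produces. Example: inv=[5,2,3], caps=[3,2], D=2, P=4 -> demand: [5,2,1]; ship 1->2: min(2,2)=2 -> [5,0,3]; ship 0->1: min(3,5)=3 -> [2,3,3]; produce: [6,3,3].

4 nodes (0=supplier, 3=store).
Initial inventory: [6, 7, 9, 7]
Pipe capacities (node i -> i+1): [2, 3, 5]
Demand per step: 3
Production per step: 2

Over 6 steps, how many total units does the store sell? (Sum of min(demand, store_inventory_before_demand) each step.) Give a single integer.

Step 1: sold=3 (running total=3) -> [6 6 7 9]
Step 2: sold=3 (running total=6) -> [6 5 5 11]
Step 3: sold=3 (running total=9) -> [6 4 3 13]
Step 4: sold=3 (running total=12) -> [6 3 3 13]
Step 5: sold=3 (running total=15) -> [6 2 3 13]
Step 6: sold=3 (running total=18) -> [6 2 2 13]

Answer: 18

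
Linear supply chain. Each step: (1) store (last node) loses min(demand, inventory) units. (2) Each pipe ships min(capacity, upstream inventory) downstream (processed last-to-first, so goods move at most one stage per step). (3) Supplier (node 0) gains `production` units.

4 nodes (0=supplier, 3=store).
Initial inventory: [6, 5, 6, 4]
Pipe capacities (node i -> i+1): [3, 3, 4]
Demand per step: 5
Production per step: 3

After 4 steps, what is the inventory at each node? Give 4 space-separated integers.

Step 1: demand=5,sold=4 ship[2->3]=4 ship[1->2]=3 ship[0->1]=3 prod=3 -> inv=[6 5 5 4]
Step 2: demand=5,sold=4 ship[2->3]=4 ship[1->2]=3 ship[0->1]=3 prod=3 -> inv=[6 5 4 4]
Step 3: demand=5,sold=4 ship[2->3]=4 ship[1->2]=3 ship[0->1]=3 prod=3 -> inv=[6 5 3 4]
Step 4: demand=5,sold=4 ship[2->3]=3 ship[1->2]=3 ship[0->1]=3 prod=3 -> inv=[6 5 3 3]

6 5 3 3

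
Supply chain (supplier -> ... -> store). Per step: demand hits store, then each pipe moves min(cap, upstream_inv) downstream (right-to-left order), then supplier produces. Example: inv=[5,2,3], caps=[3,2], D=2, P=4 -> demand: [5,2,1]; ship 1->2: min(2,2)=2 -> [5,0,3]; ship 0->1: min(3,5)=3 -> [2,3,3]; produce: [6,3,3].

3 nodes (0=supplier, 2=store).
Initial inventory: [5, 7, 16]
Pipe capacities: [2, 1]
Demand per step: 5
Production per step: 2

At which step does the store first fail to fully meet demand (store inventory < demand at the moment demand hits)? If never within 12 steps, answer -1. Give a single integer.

Step 1: demand=5,sold=5 ship[1->2]=1 ship[0->1]=2 prod=2 -> [5 8 12]
Step 2: demand=5,sold=5 ship[1->2]=1 ship[0->1]=2 prod=2 -> [5 9 8]
Step 3: demand=5,sold=5 ship[1->2]=1 ship[0->1]=2 prod=2 -> [5 10 4]
Step 4: demand=5,sold=4 ship[1->2]=1 ship[0->1]=2 prod=2 -> [5 11 1]
Step 5: demand=5,sold=1 ship[1->2]=1 ship[0->1]=2 prod=2 -> [5 12 1]
Step 6: demand=5,sold=1 ship[1->2]=1 ship[0->1]=2 prod=2 -> [5 13 1]
Step 7: demand=5,sold=1 ship[1->2]=1 ship[0->1]=2 prod=2 -> [5 14 1]
Step 8: demand=5,sold=1 ship[1->2]=1 ship[0->1]=2 prod=2 -> [5 15 1]
Step 9: demand=5,sold=1 ship[1->2]=1 ship[0->1]=2 prod=2 -> [5 16 1]
Step 10: demand=5,sold=1 ship[1->2]=1 ship[0->1]=2 prod=2 -> [5 17 1]
Step 11: demand=5,sold=1 ship[1->2]=1 ship[0->1]=2 prod=2 -> [5 18 1]
Step 12: demand=5,sold=1 ship[1->2]=1 ship[0->1]=2 prod=2 -> [5 19 1]
First stockout at step 4

4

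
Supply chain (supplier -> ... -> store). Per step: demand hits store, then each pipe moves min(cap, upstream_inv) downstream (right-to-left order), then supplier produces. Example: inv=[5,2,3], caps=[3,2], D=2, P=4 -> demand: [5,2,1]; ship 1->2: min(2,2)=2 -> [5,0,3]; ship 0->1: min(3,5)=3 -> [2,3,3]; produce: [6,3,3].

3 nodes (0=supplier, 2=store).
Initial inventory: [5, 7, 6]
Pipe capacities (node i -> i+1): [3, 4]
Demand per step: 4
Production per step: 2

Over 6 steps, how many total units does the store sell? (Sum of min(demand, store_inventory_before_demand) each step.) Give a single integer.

Answer: 24

Derivation:
Step 1: sold=4 (running total=4) -> [4 6 6]
Step 2: sold=4 (running total=8) -> [3 5 6]
Step 3: sold=4 (running total=12) -> [2 4 6]
Step 4: sold=4 (running total=16) -> [2 2 6]
Step 5: sold=4 (running total=20) -> [2 2 4]
Step 6: sold=4 (running total=24) -> [2 2 2]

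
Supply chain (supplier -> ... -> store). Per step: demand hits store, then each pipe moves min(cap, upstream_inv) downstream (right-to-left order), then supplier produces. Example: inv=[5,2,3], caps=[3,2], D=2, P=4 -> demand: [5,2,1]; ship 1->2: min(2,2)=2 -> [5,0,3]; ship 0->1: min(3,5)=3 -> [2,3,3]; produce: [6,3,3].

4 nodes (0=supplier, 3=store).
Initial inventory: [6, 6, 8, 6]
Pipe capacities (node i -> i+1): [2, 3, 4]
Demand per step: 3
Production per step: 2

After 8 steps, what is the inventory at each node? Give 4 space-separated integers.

Step 1: demand=3,sold=3 ship[2->3]=4 ship[1->2]=3 ship[0->1]=2 prod=2 -> inv=[6 5 7 7]
Step 2: demand=3,sold=3 ship[2->3]=4 ship[1->2]=3 ship[0->1]=2 prod=2 -> inv=[6 4 6 8]
Step 3: demand=3,sold=3 ship[2->3]=4 ship[1->2]=3 ship[0->1]=2 prod=2 -> inv=[6 3 5 9]
Step 4: demand=3,sold=3 ship[2->3]=4 ship[1->2]=3 ship[0->1]=2 prod=2 -> inv=[6 2 4 10]
Step 5: demand=3,sold=3 ship[2->3]=4 ship[1->2]=2 ship[0->1]=2 prod=2 -> inv=[6 2 2 11]
Step 6: demand=3,sold=3 ship[2->3]=2 ship[1->2]=2 ship[0->1]=2 prod=2 -> inv=[6 2 2 10]
Step 7: demand=3,sold=3 ship[2->3]=2 ship[1->2]=2 ship[0->1]=2 prod=2 -> inv=[6 2 2 9]
Step 8: demand=3,sold=3 ship[2->3]=2 ship[1->2]=2 ship[0->1]=2 prod=2 -> inv=[6 2 2 8]

6 2 2 8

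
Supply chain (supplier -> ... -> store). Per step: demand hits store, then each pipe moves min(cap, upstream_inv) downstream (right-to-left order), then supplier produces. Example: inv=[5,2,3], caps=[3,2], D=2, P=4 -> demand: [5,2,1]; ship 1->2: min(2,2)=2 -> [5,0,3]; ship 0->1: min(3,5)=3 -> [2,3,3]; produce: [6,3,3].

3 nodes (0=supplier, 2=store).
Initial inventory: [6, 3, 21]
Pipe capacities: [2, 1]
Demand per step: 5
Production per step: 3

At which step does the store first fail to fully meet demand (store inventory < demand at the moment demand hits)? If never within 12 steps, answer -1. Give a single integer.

Step 1: demand=5,sold=5 ship[1->2]=1 ship[0->1]=2 prod=3 -> [7 4 17]
Step 2: demand=5,sold=5 ship[1->2]=1 ship[0->1]=2 prod=3 -> [8 5 13]
Step 3: demand=5,sold=5 ship[1->2]=1 ship[0->1]=2 prod=3 -> [9 6 9]
Step 4: demand=5,sold=5 ship[1->2]=1 ship[0->1]=2 prod=3 -> [10 7 5]
Step 5: demand=5,sold=5 ship[1->2]=1 ship[0->1]=2 prod=3 -> [11 8 1]
Step 6: demand=5,sold=1 ship[1->2]=1 ship[0->1]=2 prod=3 -> [12 9 1]
Step 7: demand=5,sold=1 ship[1->2]=1 ship[0->1]=2 prod=3 -> [13 10 1]
Step 8: demand=5,sold=1 ship[1->2]=1 ship[0->1]=2 prod=3 -> [14 11 1]
Step 9: demand=5,sold=1 ship[1->2]=1 ship[0->1]=2 prod=3 -> [15 12 1]
Step 10: demand=5,sold=1 ship[1->2]=1 ship[0->1]=2 prod=3 -> [16 13 1]
Step 11: demand=5,sold=1 ship[1->2]=1 ship[0->1]=2 prod=3 -> [17 14 1]
Step 12: demand=5,sold=1 ship[1->2]=1 ship[0->1]=2 prod=3 -> [18 15 1]
First stockout at step 6

6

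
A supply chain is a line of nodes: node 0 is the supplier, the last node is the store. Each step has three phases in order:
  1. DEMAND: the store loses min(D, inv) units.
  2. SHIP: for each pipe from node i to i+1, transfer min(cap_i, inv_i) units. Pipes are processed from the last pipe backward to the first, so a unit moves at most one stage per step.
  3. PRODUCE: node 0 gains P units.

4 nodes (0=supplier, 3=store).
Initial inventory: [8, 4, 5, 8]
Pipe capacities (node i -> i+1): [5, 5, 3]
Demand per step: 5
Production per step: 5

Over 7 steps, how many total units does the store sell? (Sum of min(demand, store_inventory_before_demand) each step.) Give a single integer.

Step 1: sold=5 (running total=5) -> [8 5 6 6]
Step 2: sold=5 (running total=10) -> [8 5 8 4]
Step 3: sold=4 (running total=14) -> [8 5 10 3]
Step 4: sold=3 (running total=17) -> [8 5 12 3]
Step 5: sold=3 (running total=20) -> [8 5 14 3]
Step 6: sold=3 (running total=23) -> [8 5 16 3]
Step 7: sold=3 (running total=26) -> [8 5 18 3]

Answer: 26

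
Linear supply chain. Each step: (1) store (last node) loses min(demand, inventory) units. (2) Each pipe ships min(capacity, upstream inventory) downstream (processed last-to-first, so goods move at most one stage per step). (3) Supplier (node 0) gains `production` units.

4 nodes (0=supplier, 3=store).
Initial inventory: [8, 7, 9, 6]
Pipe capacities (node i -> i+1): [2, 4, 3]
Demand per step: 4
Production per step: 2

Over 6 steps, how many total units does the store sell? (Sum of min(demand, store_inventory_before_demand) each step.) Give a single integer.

Answer: 21

Derivation:
Step 1: sold=4 (running total=4) -> [8 5 10 5]
Step 2: sold=4 (running total=8) -> [8 3 11 4]
Step 3: sold=4 (running total=12) -> [8 2 11 3]
Step 4: sold=3 (running total=15) -> [8 2 10 3]
Step 5: sold=3 (running total=18) -> [8 2 9 3]
Step 6: sold=3 (running total=21) -> [8 2 8 3]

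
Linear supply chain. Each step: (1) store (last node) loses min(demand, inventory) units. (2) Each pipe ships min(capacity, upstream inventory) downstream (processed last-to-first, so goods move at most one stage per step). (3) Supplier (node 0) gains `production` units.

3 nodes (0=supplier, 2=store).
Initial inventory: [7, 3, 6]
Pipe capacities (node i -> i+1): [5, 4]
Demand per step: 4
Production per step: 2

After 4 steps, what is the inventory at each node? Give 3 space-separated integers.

Step 1: demand=4,sold=4 ship[1->2]=3 ship[0->1]=5 prod=2 -> inv=[4 5 5]
Step 2: demand=4,sold=4 ship[1->2]=4 ship[0->1]=4 prod=2 -> inv=[2 5 5]
Step 3: demand=4,sold=4 ship[1->2]=4 ship[0->1]=2 prod=2 -> inv=[2 3 5]
Step 4: demand=4,sold=4 ship[1->2]=3 ship[0->1]=2 prod=2 -> inv=[2 2 4]

2 2 4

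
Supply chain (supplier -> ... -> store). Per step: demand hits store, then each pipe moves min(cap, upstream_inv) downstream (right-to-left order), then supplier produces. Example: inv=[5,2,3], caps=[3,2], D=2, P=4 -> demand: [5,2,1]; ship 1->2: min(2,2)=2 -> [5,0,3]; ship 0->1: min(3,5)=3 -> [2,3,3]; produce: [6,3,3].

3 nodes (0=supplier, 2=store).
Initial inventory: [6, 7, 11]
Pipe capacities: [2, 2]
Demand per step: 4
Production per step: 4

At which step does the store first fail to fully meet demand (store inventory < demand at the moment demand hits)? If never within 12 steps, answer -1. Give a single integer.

Step 1: demand=4,sold=4 ship[1->2]=2 ship[0->1]=2 prod=4 -> [8 7 9]
Step 2: demand=4,sold=4 ship[1->2]=2 ship[0->1]=2 prod=4 -> [10 7 7]
Step 3: demand=4,sold=4 ship[1->2]=2 ship[0->1]=2 prod=4 -> [12 7 5]
Step 4: demand=4,sold=4 ship[1->2]=2 ship[0->1]=2 prod=4 -> [14 7 3]
Step 5: demand=4,sold=3 ship[1->2]=2 ship[0->1]=2 prod=4 -> [16 7 2]
Step 6: demand=4,sold=2 ship[1->2]=2 ship[0->1]=2 prod=4 -> [18 7 2]
Step 7: demand=4,sold=2 ship[1->2]=2 ship[0->1]=2 prod=4 -> [20 7 2]
Step 8: demand=4,sold=2 ship[1->2]=2 ship[0->1]=2 prod=4 -> [22 7 2]
Step 9: demand=4,sold=2 ship[1->2]=2 ship[0->1]=2 prod=4 -> [24 7 2]
Step 10: demand=4,sold=2 ship[1->2]=2 ship[0->1]=2 prod=4 -> [26 7 2]
Step 11: demand=4,sold=2 ship[1->2]=2 ship[0->1]=2 prod=4 -> [28 7 2]
Step 12: demand=4,sold=2 ship[1->2]=2 ship[0->1]=2 prod=4 -> [30 7 2]
First stockout at step 5

5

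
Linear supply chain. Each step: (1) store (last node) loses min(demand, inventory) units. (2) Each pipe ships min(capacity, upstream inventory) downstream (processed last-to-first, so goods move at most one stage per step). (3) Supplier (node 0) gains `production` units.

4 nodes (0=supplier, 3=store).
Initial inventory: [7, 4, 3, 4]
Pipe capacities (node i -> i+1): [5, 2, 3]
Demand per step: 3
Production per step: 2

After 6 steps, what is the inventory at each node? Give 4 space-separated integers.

Step 1: demand=3,sold=3 ship[2->3]=3 ship[1->2]=2 ship[0->1]=5 prod=2 -> inv=[4 7 2 4]
Step 2: demand=3,sold=3 ship[2->3]=2 ship[1->2]=2 ship[0->1]=4 prod=2 -> inv=[2 9 2 3]
Step 3: demand=3,sold=3 ship[2->3]=2 ship[1->2]=2 ship[0->1]=2 prod=2 -> inv=[2 9 2 2]
Step 4: demand=3,sold=2 ship[2->3]=2 ship[1->2]=2 ship[0->1]=2 prod=2 -> inv=[2 9 2 2]
Step 5: demand=3,sold=2 ship[2->3]=2 ship[1->2]=2 ship[0->1]=2 prod=2 -> inv=[2 9 2 2]
Step 6: demand=3,sold=2 ship[2->3]=2 ship[1->2]=2 ship[0->1]=2 prod=2 -> inv=[2 9 2 2]

2 9 2 2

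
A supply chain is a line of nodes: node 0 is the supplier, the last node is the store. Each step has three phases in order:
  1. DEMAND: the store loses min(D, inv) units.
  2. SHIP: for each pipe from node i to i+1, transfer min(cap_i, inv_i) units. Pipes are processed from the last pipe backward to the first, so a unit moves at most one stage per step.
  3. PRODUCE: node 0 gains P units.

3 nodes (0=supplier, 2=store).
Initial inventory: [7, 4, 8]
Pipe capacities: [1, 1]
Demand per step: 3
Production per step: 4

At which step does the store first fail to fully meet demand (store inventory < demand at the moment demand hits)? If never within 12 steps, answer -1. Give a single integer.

Step 1: demand=3,sold=3 ship[1->2]=1 ship[0->1]=1 prod=4 -> [10 4 6]
Step 2: demand=3,sold=3 ship[1->2]=1 ship[0->1]=1 prod=4 -> [13 4 4]
Step 3: demand=3,sold=3 ship[1->2]=1 ship[0->1]=1 prod=4 -> [16 4 2]
Step 4: demand=3,sold=2 ship[1->2]=1 ship[0->1]=1 prod=4 -> [19 4 1]
Step 5: demand=3,sold=1 ship[1->2]=1 ship[0->1]=1 prod=4 -> [22 4 1]
Step 6: demand=3,sold=1 ship[1->2]=1 ship[0->1]=1 prod=4 -> [25 4 1]
Step 7: demand=3,sold=1 ship[1->2]=1 ship[0->1]=1 prod=4 -> [28 4 1]
Step 8: demand=3,sold=1 ship[1->2]=1 ship[0->1]=1 prod=4 -> [31 4 1]
Step 9: demand=3,sold=1 ship[1->2]=1 ship[0->1]=1 prod=4 -> [34 4 1]
Step 10: demand=3,sold=1 ship[1->2]=1 ship[0->1]=1 prod=4 -> [37 4 1]
Step 11: demand=3,sold=1 ship[1->2]=1 ship[0->1]=1 prod=4 -> [40 4 1]
Step 12: demand=3,sold=1 ship[1->2]=1 ship[0->1]=1 prod=4 -> [43 4 1]
First stockout at step 4

4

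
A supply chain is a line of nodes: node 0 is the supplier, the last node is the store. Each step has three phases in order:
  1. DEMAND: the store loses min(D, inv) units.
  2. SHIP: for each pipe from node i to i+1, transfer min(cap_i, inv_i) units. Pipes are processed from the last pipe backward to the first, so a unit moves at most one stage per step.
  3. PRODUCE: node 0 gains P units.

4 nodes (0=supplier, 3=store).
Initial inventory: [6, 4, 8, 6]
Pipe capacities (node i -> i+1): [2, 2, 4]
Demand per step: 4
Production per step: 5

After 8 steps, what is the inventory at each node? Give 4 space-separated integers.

Step 1: demand=4,sold=4 ship[2->3]=4 ship[1->2]=2 ship[0->1]=2 prod=5 -> inv=[9 4 6 6]
Step 2: demand=4,sold=4 ship[2->3]=4 ship[1->2]=2 ship[0->1]=2 prod=5 -> inv=[12 4 4 6]
Step 3: demand=4,sold=4 ship[2->3]=4 ship[1->2]=2 ship[0->1]=2 prod=5 -> inv=[15 4 2 6]
Step 4: demand=4,sold=4 ship[2->3]=2 ship[1->2]=2 ship[0->1]=2 prod=5 -> inv=[18 4 2 4]
Step 5: demand=4,sold=4 ship[2->3]=2 ship[1->2]=2 ship[0->1]=2 prod=5 -> inv=[21 4 2 2]
Step 6: demand=4,sold=2 ship[2->3]=2 ship[1->2]=2 ship[0->1]=2 prod=5 -> inv=[24 4 2 2]
Step 7: demand=4,sold=2 ship[2->3]=2 ship[1->2]=2 ship[0->1]=2 prod=5 -> inv=[27 4 2 2]
Step 8: demand=4,sold=2 ship[2->3]=2 ship[1->2]=2 ship[0->1]=2 prod=5 -> inv=[30 4 2 2]

30 4 2 2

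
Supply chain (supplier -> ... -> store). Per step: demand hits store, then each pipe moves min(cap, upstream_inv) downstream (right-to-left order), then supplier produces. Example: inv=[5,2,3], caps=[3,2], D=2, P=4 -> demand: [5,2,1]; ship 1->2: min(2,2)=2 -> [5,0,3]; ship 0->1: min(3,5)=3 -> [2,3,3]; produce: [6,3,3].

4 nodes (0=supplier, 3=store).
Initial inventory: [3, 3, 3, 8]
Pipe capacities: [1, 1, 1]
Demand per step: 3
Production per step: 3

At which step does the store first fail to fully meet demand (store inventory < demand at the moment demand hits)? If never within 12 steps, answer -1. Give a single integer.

Step 1: demand=3,sold=3 ship[2->3]=1 ship[1->2]=1 ship[0->1]=1 prod=3 -> [5 3 3 6]
Step 2: demand=3,sold=3 ship[2->3]=1 ship[1->2]=1 ship[0->1]=1 prod=3 -> [7 3 3 4]
Step 3: demand=3,sold=3 ship[2->3]=1 ship[1->2]=1 ship[0->1]=1 prod=3 -> [9 3 3 2]
Step 4: demand=3,sold=2 ship[2->3]=1 ship[1->2]=1 ship[0->1]=1 prod=3 -> [11 3 3 1]
Step 5: demand=3,sold=1 ship[2->3]=1 ship[1->2]=1 ship[0->1]=1 prod=3 -> [13 3 3 1]
Step 6: demand=3,sold=1 ship[2->3]=1 ship[1->2]=1 ship[0->1]=1 prod=3 -> [15 3 3 1]
Step 7: demand=3,sold=1 ship[2->3]=1 ship[1->2]=1 ship[0->1]=1 prod=3 -> [17 3 3 1]
Step 8: demand=3,sold=1 ship[2->3]=1 ship[1->2]=1 ship[0->1]=1 prod=3 -> [19 3 3 1]
Step 9: demand=3,sold=1 ship[2->3]=1 ship[1->2]=1 ship[0->1]=1 prod=3 -> [21 3 3 1]
Step 10: demand=3,sold=1 ship[2->3]=1 ship[1->2]=1 ship[0->1]=1 prod=3 -> [23 3 3 1]
Step 11: demand=3,sold=1 ship[2->3]=1 ship[1->2]=1 ship[0->1]=1 prod=3 -> [25 3 3 1]
Step 12: demand=3,sold=1 ship[2->3]=1 ship[1->2]=1 ship[0->1]=1 prod=3 -> [27 3 3 1]
First stockout at step 4

4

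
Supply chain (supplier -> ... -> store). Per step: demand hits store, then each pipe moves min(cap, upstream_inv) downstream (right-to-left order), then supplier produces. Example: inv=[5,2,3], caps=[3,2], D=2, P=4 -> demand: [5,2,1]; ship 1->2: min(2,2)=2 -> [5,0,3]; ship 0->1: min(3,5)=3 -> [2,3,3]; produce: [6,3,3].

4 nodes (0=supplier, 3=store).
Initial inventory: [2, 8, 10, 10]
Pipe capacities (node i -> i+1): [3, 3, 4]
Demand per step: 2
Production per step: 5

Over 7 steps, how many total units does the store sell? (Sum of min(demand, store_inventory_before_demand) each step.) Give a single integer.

Answer: 14

Derivation:
Step 1: sold=2 (running total=2) -> [5 7 9 12]
Step 2: sold=2 (running total=4) -> [7 7 8 14]
Step 3: sold=2 (running total=6) -> [9 7 7 16]
Step 4: sold=2 (running total=8) -> [11 7 6 18]
Step 5: sold=2 (running total=10) -> [13 7 5 20]
Step 6: sold=2 (running total=12) -> [15 7 4 22]
Step 7: sold=2 (running total=14) -> [17 7 3 24]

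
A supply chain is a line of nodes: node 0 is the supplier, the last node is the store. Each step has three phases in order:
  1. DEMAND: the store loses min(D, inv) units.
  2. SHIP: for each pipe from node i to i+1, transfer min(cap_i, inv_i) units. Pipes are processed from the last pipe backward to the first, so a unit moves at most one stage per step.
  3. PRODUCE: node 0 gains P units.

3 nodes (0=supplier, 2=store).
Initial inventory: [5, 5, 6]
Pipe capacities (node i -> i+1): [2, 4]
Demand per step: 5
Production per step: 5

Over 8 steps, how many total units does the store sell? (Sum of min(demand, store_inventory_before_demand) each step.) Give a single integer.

Step 1: sold=5 (running total=5) -> [8 3 5]
Step 2: sold=5 (running total=10) -> [11 2 3]
Step 3: sold=3 (running total=13) -> [14 2 2]
Step 4: sold=2 (running total=15) -> [17 2 2]
Step 5: sold=2 (running total=17) -> [20 2 2]
Step 6: sold=2 (running total=19) -> [23 2 2]
Step 7: sold=2 (running total=21) -> [26 2 2]
Step 8: sold=2 (running total=23) -> [29 2 2]

Answer: 23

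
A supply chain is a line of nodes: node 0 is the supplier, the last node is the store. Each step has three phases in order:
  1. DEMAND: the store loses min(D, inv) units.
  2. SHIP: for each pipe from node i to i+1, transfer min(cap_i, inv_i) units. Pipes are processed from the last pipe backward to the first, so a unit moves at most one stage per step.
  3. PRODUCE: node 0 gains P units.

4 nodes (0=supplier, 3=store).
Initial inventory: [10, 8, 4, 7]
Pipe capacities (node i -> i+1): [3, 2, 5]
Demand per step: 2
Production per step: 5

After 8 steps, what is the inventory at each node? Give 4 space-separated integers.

Step 1: demand=2,sold=2 ship[2->3]=4 ship[1->2]=2 ship[0->1]=3 prod=5 -> inv=[12 9 2 9]
Step 2: demand=2,sold=2 ship[2->3]=2 ship[1->2]=2 ship[0->1]=3 prod=5 -> inv=[14 10 2 9]
Step 3: demand=2,sold=2 ship[2->3]=2 ship[1->2]=2 ship[0->1]=3 prod=5 -> inv=[16 11 2 9]
Step 4: demand=2,sold=2 ship[2->3]=2 ship[1->2]=2 ship[0->1]=3 prod=5 -> inv=[18 12 2 9]
Step 5: demand=2,sold=2 ship[2->3]=2 ship[1->2]=2 ship[0->1]=3 prod=5 -> inv=[20 13 2 9]
Step 6: demand=2,sold=2 ship[2->3]=2 ship[1->2]=2 ship[0->1]=3 prod=5 -> inv=[22 14 2 9]
Step 7: demand=2,sold=2 ship[2->3]=2 ship[1->2]=2 ship[0->1]=3 prod=5 -> inv=[24 15 2 9]
Step 8: demand=2,sold=2 ship[2->3]=2 ship[1->2]=2 ship[0->1]=3 prod=5 -> inv=[26 16 2 9]

26 16 2 9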